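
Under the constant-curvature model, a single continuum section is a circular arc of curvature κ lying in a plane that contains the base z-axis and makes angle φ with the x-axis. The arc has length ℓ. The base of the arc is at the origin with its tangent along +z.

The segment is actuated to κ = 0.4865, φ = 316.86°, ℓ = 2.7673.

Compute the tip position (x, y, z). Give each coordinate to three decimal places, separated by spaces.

θ = κ·ℓ = 0.4865 × 2.7673 = 1.34629 rad
ρ = (1 − cos θ)/κ = (1 − 0.22262)/0.4865 = 1.59790
z = sin θ / κ = 0.97490/0.4865 = 2.00391
x = ρ cos φ = 1.59790 × cos(316.86°) = 1.16596
y = ρ sin φ = 1.59790 × sin(316.86°) = -1.09261

1.166 -1.093 2.004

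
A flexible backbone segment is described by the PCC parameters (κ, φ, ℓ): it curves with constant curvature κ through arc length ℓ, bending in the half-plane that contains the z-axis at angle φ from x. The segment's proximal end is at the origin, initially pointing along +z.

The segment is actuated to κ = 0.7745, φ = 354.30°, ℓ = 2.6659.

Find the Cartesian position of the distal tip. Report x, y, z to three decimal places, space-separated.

θ = κ·ℓ = 0.7745 × 2.6659 = 2.06474 rad
ρ = (1 − cos θ)/κ = (1 − -0.47410)/0.7745 = 1.90329
z = sin θ / κ = 0.88047/0.7745 = 1.13682
x = ρ cos φ = 1.90329 × cos(354.30°) = 1.89388
y = ρ sin φ = 1.90329 × sin(354.30°) = -0.18903

1.894 -0.189 1.137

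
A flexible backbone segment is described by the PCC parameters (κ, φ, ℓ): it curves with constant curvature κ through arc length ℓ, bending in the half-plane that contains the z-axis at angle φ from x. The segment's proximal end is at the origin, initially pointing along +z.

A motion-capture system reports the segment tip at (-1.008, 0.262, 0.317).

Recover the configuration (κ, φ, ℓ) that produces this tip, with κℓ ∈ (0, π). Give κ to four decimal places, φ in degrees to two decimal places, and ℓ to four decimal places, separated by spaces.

ρ = √(x²+y²) = √(-1.008² + 0.262²) = 1.04149
φ = atan2(y, x) mod 360° = atan2(0.262, -1.008) = 165.4300°
|p|² = ρ² + z² = 1.04149² + 0.317² = 1.18520
κ = 2ρ / |p|² = 2×1.04149 / 1.18520 = 1.75750
θ = 2·atan2(ρ, z) = 2·atan2(1.04149, 0.317) = 2.55067 rad
ℓ = θ/κ = 2.55067/1.75750 = 1.45130

1.7575 165.43 1.4513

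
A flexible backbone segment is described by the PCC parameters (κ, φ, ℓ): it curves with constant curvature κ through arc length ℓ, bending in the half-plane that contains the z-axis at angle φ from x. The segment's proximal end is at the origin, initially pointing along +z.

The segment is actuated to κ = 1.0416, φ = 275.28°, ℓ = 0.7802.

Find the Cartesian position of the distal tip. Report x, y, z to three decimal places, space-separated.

0.028 -0.299 0.697

θ = κ·ℓ = 1.0416 × 0.7802 = 0.81266 rad
ρ = (1 − cos θ)/κ = (1 − 0.68757)/1.0416 = 0.29995
z = sin θ / κ = 0.72612/1.0416 = 0.69712
x = ρ cos φ = 0.29995 × cos(275.28°) = 0.02760
y = ρ sin φ = 0.29995 × sin(275.28°) = -0.29868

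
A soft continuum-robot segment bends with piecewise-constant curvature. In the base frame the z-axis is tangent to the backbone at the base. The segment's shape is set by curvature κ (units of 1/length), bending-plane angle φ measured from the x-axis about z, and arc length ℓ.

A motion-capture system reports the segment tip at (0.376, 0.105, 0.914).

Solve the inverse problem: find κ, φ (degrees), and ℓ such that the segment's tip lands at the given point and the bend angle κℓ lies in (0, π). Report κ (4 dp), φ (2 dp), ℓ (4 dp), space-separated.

ρ = √(x²+y²) = √(0.376² + 0.105²) = 0.39039
φ = atan2(y, x) mod 360° = atan2(0.105, 0.376) = 15.6027°
|p|² = ρ² + z² = 0.39039² + 0.914² = 0.98780
κ = 2ρ / |p|² = 2×0.39039 / 0.98780 = 0.79042
θ = 2·atan2(ρ, z) = 2·atan2(0.39039, 0.914) = 0.80733 rad
ℓ = θ/κ = 0.80733/0.79042 = 1.02139

0.7904 15.60 1.0214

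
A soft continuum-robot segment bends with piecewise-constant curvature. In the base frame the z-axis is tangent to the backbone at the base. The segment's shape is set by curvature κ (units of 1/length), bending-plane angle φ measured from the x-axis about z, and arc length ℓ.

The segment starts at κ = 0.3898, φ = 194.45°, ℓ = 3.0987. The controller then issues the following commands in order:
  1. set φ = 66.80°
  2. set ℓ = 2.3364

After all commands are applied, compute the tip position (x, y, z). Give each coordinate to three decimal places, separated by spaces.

initial: κ=0.3898, φ=194.45°, ℓ=3.0987
cmd 1: set φ=66.80° → (κ,φ,ℓ)=(0.3898,66.80°,3.0987) → tip=(0.6518,1.5209,2.3983)
cmd 2: set ℓ=2.3364 → (κ,φ,ℓ)=(0.3898,66.80°,2.3364) → tip=(0.3909,0.9121,2.0266)

0.391 0.912 2.027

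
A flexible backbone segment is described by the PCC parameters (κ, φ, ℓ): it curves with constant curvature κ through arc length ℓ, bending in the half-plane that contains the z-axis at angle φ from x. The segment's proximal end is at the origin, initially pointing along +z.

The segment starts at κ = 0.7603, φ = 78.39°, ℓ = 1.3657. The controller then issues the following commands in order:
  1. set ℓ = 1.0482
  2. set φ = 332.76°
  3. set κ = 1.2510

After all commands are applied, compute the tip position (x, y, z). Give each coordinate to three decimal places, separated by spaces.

0.528 -0.272 0.773

initial: κ=0.7603, φ=78.39°, ℓ=1.3657
cmd 1: set ℓ=1.0482 → (κ,φ,ℓ)=(0.7603,78.39°,1.0482) → tip=(0.0797,0.3879,0.9407)
cmd 2: set φ=332.76° → (κ,φ,ℓ)=(0.7603,332.76°,1.0482) → tip=(0.3521,-0.1813,0.9407)
cmd 3: set κ=1.2510 → (κ,φ,ℓ)=(1.2510,332.76°,1.0482) → tip=(0.5283,-0.2720,0.7726)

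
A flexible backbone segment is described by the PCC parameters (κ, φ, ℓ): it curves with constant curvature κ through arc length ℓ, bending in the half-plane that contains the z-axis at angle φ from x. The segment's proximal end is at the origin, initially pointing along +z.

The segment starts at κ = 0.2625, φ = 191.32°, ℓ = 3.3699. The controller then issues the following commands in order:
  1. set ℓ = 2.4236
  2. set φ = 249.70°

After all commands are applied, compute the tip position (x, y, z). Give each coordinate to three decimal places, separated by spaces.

initial: κ=0.2625, φ=191.32°, ℓ=3.3699
cmd 1: set ℓ=2.4236 → (κ,φ,ℓ)=(0.2625,191.32°,2.4236) → tip=(-0.7308,-0.1463,2.2634)
cmd 2: set φ=249.70° → (κ,φ,ℓ)=(0.2625,249.70°,2.4236) → tip=(-0.2586,-0.6990,2.2634)

-0.259 -0.699 2.263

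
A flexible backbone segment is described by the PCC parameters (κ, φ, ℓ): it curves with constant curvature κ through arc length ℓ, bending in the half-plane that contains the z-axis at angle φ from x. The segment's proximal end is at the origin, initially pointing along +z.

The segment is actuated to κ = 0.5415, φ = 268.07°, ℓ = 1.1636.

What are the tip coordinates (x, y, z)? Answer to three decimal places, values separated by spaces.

θ = κ·ℓ = 0.5415 × 1.1636 = 0.63009 rad
ρ = (1 − cos θ)/κ = (1 − 0.80797)/0.5415 = 0.35462
z = sin θ / κ = 0.58922/0.5415 = 1.08812
x = ρ cos φ = 0.35462 × cos(268.07°) = -0.01194
y = ρ sin φ = 0.35462 × sin(268.07°) = -0.35442

-0.012 -0.354 1.088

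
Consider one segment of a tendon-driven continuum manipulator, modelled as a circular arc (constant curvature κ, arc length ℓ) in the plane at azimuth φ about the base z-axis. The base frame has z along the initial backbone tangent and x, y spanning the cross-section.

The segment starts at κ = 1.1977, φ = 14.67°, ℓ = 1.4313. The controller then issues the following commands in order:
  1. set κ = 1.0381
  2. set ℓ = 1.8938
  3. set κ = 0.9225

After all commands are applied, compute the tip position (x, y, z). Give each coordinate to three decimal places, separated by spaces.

1.233 0.323 1.067

initial: κ=1.1977, φ=14.67°, ℓ=1.4313
cmd 1: set κ=1.0381 → (κ,φ,ℓ)=(1.0381,14.67°,1.4313) → tip=(0.8528,0.2233,0.9598)
cmd 2: set ℓ=1.8938 → (κ,φ,ℓ)=(1.0381,14.67°,1.8938) → tip=(1.2906,0.3379,0.8891)
cmd 3: set κ=0.9225 → (κ,φ,ℓ)=(0.9225,14.67°,1.8938) → tip=(1.2325,0.3227,1.0672)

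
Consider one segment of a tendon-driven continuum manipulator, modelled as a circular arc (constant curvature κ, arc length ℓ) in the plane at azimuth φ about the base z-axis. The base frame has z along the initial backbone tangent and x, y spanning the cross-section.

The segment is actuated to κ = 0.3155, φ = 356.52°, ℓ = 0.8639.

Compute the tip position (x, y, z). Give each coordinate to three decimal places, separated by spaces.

θ = κ·ℓ = 0.3155 × 0.8639 = 0.27256 rad
ρ = (1 − cos θ)/κ = (1 − 0.96308)/0.3155 = 0.11701
z = sin θ / κ = 0.26920/0.3155 = 0.85324
x = ρ cos φ = 0.11701 × cos(356.52°) = 0.11679
y = ρ sin φ = 0.11701 × sin(356.52°) = -0.00710

0.117 -0.007 0.853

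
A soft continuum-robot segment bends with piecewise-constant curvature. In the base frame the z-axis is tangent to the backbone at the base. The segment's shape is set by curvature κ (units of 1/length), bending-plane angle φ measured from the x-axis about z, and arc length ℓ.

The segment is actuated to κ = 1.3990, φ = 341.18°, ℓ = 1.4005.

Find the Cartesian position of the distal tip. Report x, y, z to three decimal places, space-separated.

θ = κ·ℓ = 1.3990 × 1.4005 = 1.95930 rad
ρ = (1 − cos θ)/κ = (1 − -0.37880)/1.3990 = 0.98556
z = sin θ / κ = 0.92548/1.3990 = 0.66153
x = ρ cos φ = 0.98556 × cos(341.18°) = 0.93287
y = ρ sin φ = 0.98556 × sin(341.18°) = -0.31794

0.933 -0.318 0.662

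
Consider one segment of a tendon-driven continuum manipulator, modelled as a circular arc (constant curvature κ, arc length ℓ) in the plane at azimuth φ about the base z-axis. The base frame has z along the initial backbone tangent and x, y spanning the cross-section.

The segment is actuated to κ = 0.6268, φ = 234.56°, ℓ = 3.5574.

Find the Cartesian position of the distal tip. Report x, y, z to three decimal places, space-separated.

-1.492 -2.096 1.261

θ = κ·ℓ = 0.6268 × 3.5574 = 2.22978 rad
ρ = (1 − cos θ)/κ = (1 − -0.61231)/0.6268 = 2.57229
z = sin θ / κ = 0.79062/0.6268 = 1.26135
x = ρ cos φ = 2.57229 × cos(234.56°) = -1.49154
y = ρ sin φ = 2.57229 × sin(234.56°) = -2.09571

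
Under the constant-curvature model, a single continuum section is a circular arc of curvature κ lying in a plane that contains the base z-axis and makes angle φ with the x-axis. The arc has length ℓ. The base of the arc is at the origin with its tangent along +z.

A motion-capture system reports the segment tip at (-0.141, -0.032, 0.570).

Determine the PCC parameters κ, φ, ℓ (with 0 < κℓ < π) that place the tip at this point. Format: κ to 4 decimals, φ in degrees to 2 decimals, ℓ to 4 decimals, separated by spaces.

ρ = √(x²+y²) = √(-0.141² + -0.032²) = 0.14459
φ = atan2(y, x) mod 360° = atan2(-0.032, -0.141) = 192.7867°
|p|² = ρ² + z² = 0.14459² + 0.570² = 0.34580
κ = 2ρ / |p|² = 2×0.14459 / 0.34580 = 0.83623
θ = 2·atan2(ρ, z) = 2·atan2(0.14459, 0.570) = 0.49684 rad
ℓ = θ/κ = 0.49684/0.83623 = 0.59414

0.8362 192.79 0.5941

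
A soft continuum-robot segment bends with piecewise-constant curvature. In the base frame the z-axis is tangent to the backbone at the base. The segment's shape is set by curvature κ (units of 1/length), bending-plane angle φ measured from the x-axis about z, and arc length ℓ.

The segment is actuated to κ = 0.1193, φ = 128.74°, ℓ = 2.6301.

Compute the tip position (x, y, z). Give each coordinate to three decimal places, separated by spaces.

-0.256 0.319 2.587

θ = κ·ℓ = 0.1193 × 2.6301 = 0.31377 rad
ρ = (1 − cos θ)/κ = (1 − 0.95118)/0.1193 = 0.40925
z = sin θ / κ = 0.30865/0.1193 = 2.58716
x = ρ cos φ = 0.40925 × cos(128.74°) = -0.25610
y = ρ sin φ = 0.40925 × sin(128.74°) = 0.31921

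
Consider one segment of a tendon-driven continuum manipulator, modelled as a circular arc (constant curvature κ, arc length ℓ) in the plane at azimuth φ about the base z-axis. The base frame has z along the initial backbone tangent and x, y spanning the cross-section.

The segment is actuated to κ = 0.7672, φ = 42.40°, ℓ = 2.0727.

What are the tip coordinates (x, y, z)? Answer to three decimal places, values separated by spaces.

0.981 0.896 1.303

θ = κ·ℓ = 0.7672 × 2.0727 = 1.59018 rad
ρ = (1 − cos θ)/κ = (1 − -0.01938)/0.7672 = 1.32870
z = sin θ / κ = 0.99981/0.7672 = 1.30320
x = ρ cos φ = 1.32870 × cos(42.40°) = 0.98118
y = ρ sin φ = 1.32870 × sin(42.40°) = 0.89594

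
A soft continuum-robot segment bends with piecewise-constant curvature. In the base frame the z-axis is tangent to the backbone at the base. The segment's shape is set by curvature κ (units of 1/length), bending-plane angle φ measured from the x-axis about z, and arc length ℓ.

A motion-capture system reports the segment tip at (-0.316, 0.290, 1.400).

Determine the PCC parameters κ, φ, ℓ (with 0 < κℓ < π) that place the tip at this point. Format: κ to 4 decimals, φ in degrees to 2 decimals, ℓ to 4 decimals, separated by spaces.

0.4001 137.46 1.4860

ρ = √(x²+y²) = √(-0.316² + 0.290²) = 0.42890
φ = atan2(y, x) mod 360° = atan2(0.290, -0.316) = 137.4567°
|p|² = ρ² + z² = 0.42890² + 1.400² = 2.14396
κ = 2ρ / |p|² = 2×0.42890 / 2.14396 = 0.40010
θ = 2·atan2(ρ, z) = 2·atan2(0.42890, 1.400) = 0.59456 rad
ℓ = θ/κ = 0.59456/0.40010 = 1.48602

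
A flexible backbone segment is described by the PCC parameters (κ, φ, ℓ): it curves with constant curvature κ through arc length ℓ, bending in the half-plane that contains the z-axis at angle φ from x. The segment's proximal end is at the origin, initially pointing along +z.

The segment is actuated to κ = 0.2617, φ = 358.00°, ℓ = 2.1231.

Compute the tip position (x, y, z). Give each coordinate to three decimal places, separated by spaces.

0.574 -0.020 2.016

θ = κ·ℓ = 0.2617 × 2.1231 = 0.55562 rad
ρ = (1 − cos θ)/κ = (1 − 0.84958)/0.2617 = 0.57480
z = sin θ / κ = 0.52747/0.2617 = 2.01554
x = ρ cos φ = 0.57480 × cos(358.00°) = 0.57445
y = ρ sin φ = 0.57480 × sin(358.00°) = -0.02006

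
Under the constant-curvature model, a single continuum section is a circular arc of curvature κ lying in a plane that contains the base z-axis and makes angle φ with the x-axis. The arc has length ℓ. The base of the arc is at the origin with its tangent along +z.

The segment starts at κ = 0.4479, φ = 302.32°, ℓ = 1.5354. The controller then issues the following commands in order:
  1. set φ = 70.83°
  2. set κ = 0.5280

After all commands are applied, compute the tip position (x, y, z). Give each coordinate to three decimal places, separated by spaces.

initial: κ=0.4479, φ=302.32°, ℓ=1.5354
cmd 1: set φ=70.83° → (κ,φ,ℓ)=(0.4479,70.83°,1.5354) → tip=(0.1666,0.4793,1.4172)
cmd 2: set κ=0.5280 → (κ,φ,ℓ)=(0.5280,70.83°,1.5354) → tip=(0.1934,0.5564,1.3727)

0.193 0.556 1.373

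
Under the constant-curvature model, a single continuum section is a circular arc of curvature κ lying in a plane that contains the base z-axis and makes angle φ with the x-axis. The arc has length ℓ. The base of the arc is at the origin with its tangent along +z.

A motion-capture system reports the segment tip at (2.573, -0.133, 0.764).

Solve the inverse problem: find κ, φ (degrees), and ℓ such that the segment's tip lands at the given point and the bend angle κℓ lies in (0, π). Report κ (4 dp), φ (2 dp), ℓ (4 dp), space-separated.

0.7135 357.04 3.5949

ρ = √(x²+y²) = √(2.573² + -0.133²) = 2.57644
φ = atan2(y, x) mod 360° = atan2(-0.133, 2.573) = 357.0410°
|p|² = ρ² + z² = 2.57644² + 0.764² = 7.22171
κ = 2ρ / |p|² = 2×2.57644 / 7.22171 = 0.71352
θ = 2·atan2(ρ, z) = 2·atan2(2.57644, 0.764) = 2.56505 rad
ℓ = θ/κ = 2.56505/0.71352 = 3.59489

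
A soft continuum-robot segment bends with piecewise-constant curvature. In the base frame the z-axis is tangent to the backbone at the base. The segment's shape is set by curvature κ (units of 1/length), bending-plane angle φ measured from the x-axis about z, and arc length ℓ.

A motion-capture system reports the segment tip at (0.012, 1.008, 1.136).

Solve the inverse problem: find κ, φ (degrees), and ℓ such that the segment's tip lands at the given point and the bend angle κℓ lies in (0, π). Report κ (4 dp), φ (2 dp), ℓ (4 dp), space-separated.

0.8740 89.32 1.6608

ρ = √(x²+y²) = √(0.012² + 1.008²) = 1.00807
φ = atan2(y, x) mod 360° = atan2(1.008, 0.012) = 89.3179°
|p|² = ρ² + z² = 1.00807² + 1.136² = 2.30670
κ = 2ρ / |p|² = 2×1.00807 / 2.30670 = 0.87404
θ = 2·atan2(ρ, z) = 2·atan2(1.00807, 1.136) = 1.45161 rad
ℓ = θ/κ = 1.45161/0.87404 = 1.66081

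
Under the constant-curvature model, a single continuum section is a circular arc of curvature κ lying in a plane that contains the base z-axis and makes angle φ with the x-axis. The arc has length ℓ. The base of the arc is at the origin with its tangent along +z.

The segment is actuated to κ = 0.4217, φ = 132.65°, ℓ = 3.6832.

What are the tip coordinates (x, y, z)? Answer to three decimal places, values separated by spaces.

-1.578 1.713 2.371

θ = κ·ℓ = 0.4217 × 3.6832 = 1.55321 rad
ρ = (1 − cos θ)/κ = (1 − 0.01759)/0.4217 = 2.32964
z = sin θ / κ = 0.99985/0.4217 = 2.37099
x = ρ cos φ = 2.32964 × cos(132.65°) = -1.57837
y = ρ sin φ = 2.32964 × sin(132.65°) = 1.71347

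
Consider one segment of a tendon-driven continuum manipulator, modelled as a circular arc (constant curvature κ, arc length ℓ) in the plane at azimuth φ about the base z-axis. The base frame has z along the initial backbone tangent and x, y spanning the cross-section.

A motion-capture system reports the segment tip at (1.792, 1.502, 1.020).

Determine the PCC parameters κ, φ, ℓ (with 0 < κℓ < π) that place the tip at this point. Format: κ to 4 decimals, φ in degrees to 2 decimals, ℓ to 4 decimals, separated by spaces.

ρ = √(x²+y²) = √(1.792² + 1.502²) = 2.33822
φ = atan2(y, x) mod 360° = atan2(1.502, 1.792) = 39.9687°
|p|² = ρ² + z² = 2.33822² + 1.020² = 6.50767
κ = 2ρ / |p|² = 2×2.33822 / 6.50767 = 0.71860
θ = 2·atan2(ρ, z) = 2·atan2(2.33822, 1.020) = 2.31891 rad
ℓ = θ/κ = 2.31891/0.71860 = 3.22696

0.7186 39.97 3.2270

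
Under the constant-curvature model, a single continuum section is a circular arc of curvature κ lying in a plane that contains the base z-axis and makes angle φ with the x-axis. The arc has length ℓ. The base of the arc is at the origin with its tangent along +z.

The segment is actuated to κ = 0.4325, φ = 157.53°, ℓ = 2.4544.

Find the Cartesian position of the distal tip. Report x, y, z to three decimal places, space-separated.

θ = κ·ℓ = 0.4325 × 2.4544 = 1.06153 rad
ρ = (1 − cos θ)/κ = (1 − 0.48754)/0.4325 = 1.18488
z = sin θ / κ = 0.87310/0.4325 = 2.01873
x = ρ cos φ = 1.18488 × cos(157.53°) = -1.09493
y = ρ sin φ = 1.18488 × sin(157.53°) = 0.45286

-1.095 0.453 2.019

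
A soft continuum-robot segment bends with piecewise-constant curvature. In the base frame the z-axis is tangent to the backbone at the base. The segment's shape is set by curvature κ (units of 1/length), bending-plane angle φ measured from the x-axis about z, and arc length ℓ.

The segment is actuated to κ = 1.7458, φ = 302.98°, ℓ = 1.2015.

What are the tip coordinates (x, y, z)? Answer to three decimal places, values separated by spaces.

θ = κ·ℓ = 1.7458 × 1.2015 = 2.09758 rad
ρ = (1 − cos θ)/κ = (1 − -0.50275)/1.7458 = 0.86078
z = sin θ / κ = 0.86443/1.7458 = 0.49515
x = ρ cos φ = 0.86078 × cos(302.98°) = 0.46856
y = ρ sin φ = 0.86078 × sin(302.98°) = -0.72208

0.469 -0.722 0.495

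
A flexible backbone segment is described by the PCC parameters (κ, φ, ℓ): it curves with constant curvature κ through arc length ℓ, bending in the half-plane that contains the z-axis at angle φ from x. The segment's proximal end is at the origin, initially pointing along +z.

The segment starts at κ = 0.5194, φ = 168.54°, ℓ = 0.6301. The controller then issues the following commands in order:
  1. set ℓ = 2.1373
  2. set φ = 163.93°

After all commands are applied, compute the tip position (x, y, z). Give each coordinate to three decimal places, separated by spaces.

initial: κ=0.5194, φ=168.54°, ℓ=0.6301
cmd 1: set ℓ=2.1373 → (κ,φ,ℓ)=(0.5194,168.54°,2.1373) → tip=(-1.0481,0.2125,1.7246)
cmd 2: set φ=163.93° → (κ,φ,ℓ)=(0.5194,163.93°,2.1373) → tip=(-1.0276,0.2960,1.7246)

-1.028 0.296 1.725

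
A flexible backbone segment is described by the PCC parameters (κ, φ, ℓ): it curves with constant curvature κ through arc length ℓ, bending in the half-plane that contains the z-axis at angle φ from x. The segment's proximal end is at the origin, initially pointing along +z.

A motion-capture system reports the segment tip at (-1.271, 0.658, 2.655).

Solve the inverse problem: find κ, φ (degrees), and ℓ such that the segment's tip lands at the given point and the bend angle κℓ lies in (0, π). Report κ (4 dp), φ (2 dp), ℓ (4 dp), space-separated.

0.3146 152.63 3.1427

ρ = √(x²+y²) = √(-1.271² + 0.658²) = 1.43122
φ = atan2(y, x) mod 360° = atan2(0.658, -1.271) = 152.6293°
|p|² = ρ² + z² = 1.43122² + 2.655² = 9.09743
κ = 2ρ / |p|² = 2×1.43122 / 9.09743 = 0.31464
θ = 2·atan2(ρ, z) = 2·atan2(1.43122, 2.655) = 0.98882 rad
ℓ = θ/κ = 0.98882/0.31464 = 3.14267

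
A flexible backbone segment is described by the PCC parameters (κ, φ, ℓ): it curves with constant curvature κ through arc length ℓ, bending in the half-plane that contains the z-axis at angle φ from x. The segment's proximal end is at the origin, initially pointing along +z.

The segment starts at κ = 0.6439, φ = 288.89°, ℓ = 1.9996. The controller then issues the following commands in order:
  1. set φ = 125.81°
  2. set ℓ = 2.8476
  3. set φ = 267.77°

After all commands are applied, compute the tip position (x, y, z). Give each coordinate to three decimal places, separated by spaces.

initial: κ=0.6439, φ=288.89°, ℓ=1.9996
cmd 1: set φ=125.81° → (κ,φ,ℓ)=(0.6439,125.81°,1.9996) → tip=(-0.6547,0.9075,1.4911)
cmd 2: set ℓ=2.8476 → (κ,φ,ℓ)=(0.6439,125.81°,2.8476) → tip=(-1.1447,1.5866,1.4997)
cmd 3: set φ=267.77° → (κ,φ,ℓ)=(0.6439,267.77°,2.8476) → tip=(-0.0761,-1.9550,1.4997)

-0.076 -1.955 1.500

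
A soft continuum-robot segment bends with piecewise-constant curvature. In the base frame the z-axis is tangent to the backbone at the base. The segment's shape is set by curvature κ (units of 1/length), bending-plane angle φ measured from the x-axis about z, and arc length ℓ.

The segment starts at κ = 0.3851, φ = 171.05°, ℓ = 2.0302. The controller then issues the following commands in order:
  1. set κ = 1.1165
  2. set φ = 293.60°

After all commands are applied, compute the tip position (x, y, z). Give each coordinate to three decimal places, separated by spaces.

initial: κ=0.3851, φ=171.05°, ℓ=2.0302
cmd 1: set κ=1.1165 → (κ,φ,ℓ)=(1.1165,171.05°,2.0302) → tip=(-1.4520,0.2287,0.6874)
cmd 2: set φ=293.60° → (κ,φ,ℓ)=(1.1165,293.60°,2.0302) → tip=(0.5885,-1.3469,0.6874)

0.588 -1.347 0.687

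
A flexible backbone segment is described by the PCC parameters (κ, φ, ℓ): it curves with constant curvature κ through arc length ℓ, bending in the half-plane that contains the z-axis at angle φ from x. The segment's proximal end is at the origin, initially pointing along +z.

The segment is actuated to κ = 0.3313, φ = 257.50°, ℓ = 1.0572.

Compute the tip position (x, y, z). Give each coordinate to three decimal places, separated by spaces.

θ = κ·ℓ = 0.3313 × 1.0572 = 0.35025 rad
ρ = (1 − cos θ)/κ = (1 − 0.93929)/0.3313 = 0.18326
z = sin θ / κ = 0.34313/0.3313 = 1.03572
x = ρ cos φ = 0.18326 × cos(257.50°) = -0.03966
y = ρ sin φ = 0.18326 × sin(257.50°) = -0.17891

-0.040 -0.179 1.036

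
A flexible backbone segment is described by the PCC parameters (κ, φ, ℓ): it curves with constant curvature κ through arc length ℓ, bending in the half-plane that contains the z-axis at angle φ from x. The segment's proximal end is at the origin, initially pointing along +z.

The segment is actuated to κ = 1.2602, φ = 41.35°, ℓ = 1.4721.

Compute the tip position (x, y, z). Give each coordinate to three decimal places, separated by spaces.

0.763 0.671 0.762

θ = κ·ℓ = 1.2602 × 1.4721 = 1.85514 rad
ρ = (1 − cos θ)/κ = (1 − -0.28053)/1.2602 = 1.01613
z = sin θ / κ = 0.95985/1.2602 = 0.76166
x = ρ cos φ = 1.01613 × cos(41.35°) = 0.76280
y = ρ sin φ = 1.01613 × sin(41.35°) = 0.67131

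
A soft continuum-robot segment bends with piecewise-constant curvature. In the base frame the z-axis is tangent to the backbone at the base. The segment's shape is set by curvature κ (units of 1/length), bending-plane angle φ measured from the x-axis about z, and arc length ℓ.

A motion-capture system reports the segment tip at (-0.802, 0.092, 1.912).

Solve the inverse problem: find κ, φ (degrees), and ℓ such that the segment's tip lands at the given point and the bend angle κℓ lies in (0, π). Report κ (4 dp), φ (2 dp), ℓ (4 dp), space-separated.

0.3748 173.46 2.1317

ρ = √(x²+y²) = √(-0.802² + 0.092²) = 0.80726
φ = atan2(y, x) mod 360° = atan2(0.092, -0.802) = 173.4560°
|p|² = ρ² + z² = 0.80726² + 1.912² = 4.30741
κ = 2ρ / |p|² = 2×0.80726 / 4.30741 = 0.37482
θ = 2·atan2(ρ, z) = 2·atan2(0.80726, 1.912) = 0.79900 rad
ℓ = θ/κ = 0.79900/0.37482 = 2.13168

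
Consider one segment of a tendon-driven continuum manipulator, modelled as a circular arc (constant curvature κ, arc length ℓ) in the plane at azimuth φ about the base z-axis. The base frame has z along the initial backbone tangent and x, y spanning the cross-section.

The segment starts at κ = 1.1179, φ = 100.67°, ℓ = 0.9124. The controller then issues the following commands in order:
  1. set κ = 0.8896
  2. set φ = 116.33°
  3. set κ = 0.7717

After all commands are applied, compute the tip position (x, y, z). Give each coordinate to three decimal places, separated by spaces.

-0.137 0.276 0.839

initial: κ=1.1179, φ=100.67°, ℓ=0.9124
cmd 1: set κ=0.8896 → (κ,φ,ℓ)=(0.8896,100.67°,0.9124) → tip=(-0.0649,0.3443,0.8155)
cmd 2: set φ=116.33° → (κ,φ,ℓ)=(0.8896,116.33°,0.9124) → tip=(-0.1554,0.3140,0.8155)
cmd 3: set κ=0.7717 → (κ,φ,ℓ)=(0.7717,116.33°,0.9124) → tip=(-0.1367,0.2762,0.8389)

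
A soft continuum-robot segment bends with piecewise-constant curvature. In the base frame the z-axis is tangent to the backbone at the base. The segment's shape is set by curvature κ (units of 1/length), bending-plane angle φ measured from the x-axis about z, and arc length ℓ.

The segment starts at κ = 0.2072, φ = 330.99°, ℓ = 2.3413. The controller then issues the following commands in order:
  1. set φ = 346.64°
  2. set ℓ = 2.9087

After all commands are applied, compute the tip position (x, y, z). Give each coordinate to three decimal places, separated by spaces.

initial: κ=0.2072, φ=330.99°, ℓ=2.3413
cmd 1: set φ=346.64° → (κ,φ,ℓ)=(0.2072,346.64°,2.3413) → tip=(0.5418,-0.1287,2.2505)
cmd 2: set ℓ=2.9087 → (κ,φ,ℓ)=(0.2072,346.64°,2.9087) → tip=(0.8273,-0.1965,2.7358)

0.827 -0.196 2.736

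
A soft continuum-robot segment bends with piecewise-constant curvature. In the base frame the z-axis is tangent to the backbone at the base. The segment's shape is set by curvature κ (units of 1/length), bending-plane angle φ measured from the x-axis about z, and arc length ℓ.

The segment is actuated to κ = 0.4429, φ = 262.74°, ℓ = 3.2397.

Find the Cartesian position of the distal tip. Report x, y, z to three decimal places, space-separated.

θ = κ·ℓ = 0.4429 × 3.2397 = 1.43486 rad
ρ = (1 − cos θ)/κ = (1 − 0.13551)/0.4429 = 1.95187
z = sin θ / κ = 0.99078/0.4429 = 2.23702
x = ρ cos φ = 1.95187 × cos(262.74°) = -0.24666
y = ρ sin φ = 1.95187 × sin(262.74°) = -1.93623

-0.247 -1.936 2.237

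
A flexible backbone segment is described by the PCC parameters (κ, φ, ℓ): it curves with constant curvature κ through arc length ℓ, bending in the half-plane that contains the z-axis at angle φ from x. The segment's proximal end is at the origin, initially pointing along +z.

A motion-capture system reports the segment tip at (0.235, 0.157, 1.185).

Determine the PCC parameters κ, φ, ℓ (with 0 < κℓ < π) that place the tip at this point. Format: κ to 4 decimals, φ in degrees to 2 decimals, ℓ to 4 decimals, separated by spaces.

ρ = √(x²+y²) = √(0.235² + 0.157²) = 0.28262
φ = atan2(y, x) mod 360° = atan2(0.157, 0.235) = 33.7463°
|p|² = ρ² + z² = 0.28262² + 1.185² = 1.48410
κ = 2ρ / |p|² = 2×0.28262 / 1.48410 = 0.38086
θ = 2·atan2(ρ, z) = 2·atan2(0.28262, 1.185) = 0.46825 rad
ℓ = θ/κ = 0.46825/0.38086 = 1.22944

0.3809 33.75 1.2294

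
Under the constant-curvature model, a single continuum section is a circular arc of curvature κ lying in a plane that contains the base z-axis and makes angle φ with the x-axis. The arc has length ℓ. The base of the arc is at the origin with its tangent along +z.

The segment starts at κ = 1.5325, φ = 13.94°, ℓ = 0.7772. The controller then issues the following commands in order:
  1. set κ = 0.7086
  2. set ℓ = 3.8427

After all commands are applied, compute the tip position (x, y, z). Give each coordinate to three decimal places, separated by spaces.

initial: κ=1.5325, φ=13.94°, ℓ=0.7772
cmd 1: set κ=0.7086 → (κ,φ,ℓ)=(0.7086,13.94°,0.7772) → tip=(0.2025,0.0503,0.7385)
cmd 2: set ℓ=3.8427 → (κ,φ,ℓ)=(0.7086,13.94°,3.8427) → tip=(2.6211,0.6506,0.5737)

2.621 0.651 0.574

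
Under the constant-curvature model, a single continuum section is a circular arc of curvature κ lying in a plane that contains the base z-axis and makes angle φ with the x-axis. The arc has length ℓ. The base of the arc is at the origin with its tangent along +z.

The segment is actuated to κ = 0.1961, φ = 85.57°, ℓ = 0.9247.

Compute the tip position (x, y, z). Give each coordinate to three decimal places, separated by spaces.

θ = κ·ℓ = 0.1961 × 0.9247 = 0.18133 rad
ρ = (1 − cos θ)/κ = (1 − 0.98360)/0.1961 = 0.08361
z = sin θ / κ = 0.18034/0.1961 = 0.91964
x = ρ cos φ = 0.08361 × cos(85.57°) = 0.00646
y = ρ sin φ = 0.08361 × sin(85.57°) = 0.08336

0.006 0.083 0.920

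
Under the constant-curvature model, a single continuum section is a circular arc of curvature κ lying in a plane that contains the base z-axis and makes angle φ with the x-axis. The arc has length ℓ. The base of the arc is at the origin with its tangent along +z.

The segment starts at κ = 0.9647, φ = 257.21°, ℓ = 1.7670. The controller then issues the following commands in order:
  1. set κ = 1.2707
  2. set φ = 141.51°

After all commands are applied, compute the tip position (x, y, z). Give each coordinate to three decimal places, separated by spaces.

-1.001 0.796 0.615

initial: κ=0.9647, φ=257.21°, ℓ=1.7670
cmd 1: set κ=1.2707 → (κ,φ,ℓ)=(1.2707,257.21°,1.7670) → tip=(-0.2830,-1.2467,0.6146)
cmd 2: set φ=141.51° → (κ,φ,ℓ)=(1.2707,141.51°,1.7670) → tip=(-1.0007,0.7957,0.6146)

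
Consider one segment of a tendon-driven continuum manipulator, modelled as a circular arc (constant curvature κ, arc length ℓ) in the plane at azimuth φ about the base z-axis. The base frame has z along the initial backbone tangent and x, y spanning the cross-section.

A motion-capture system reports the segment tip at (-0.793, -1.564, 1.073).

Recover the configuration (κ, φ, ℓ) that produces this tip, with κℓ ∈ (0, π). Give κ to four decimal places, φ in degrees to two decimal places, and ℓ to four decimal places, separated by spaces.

ρ = √(x²+y²) = √(-0.793² + -1.564²) = 1.75355
φ = atan2(y, x) mod 360° = atan2(-1.564, -0.793) = 243.1135°
|p|² = ρ² + z² = 1.75355² + 1.073² = 4.22627
κ = 2ρ / |p|² = 2×1.75355 / 4.22627 = 0.82983
θ = 2·atan2(ρ, z) = 2·atan2(1.75355, 1.073) = 2.04334 rad
ℓ = θ/κ = 2.04334/0.82983 = 2.46235

0.8298 243.11 2.4624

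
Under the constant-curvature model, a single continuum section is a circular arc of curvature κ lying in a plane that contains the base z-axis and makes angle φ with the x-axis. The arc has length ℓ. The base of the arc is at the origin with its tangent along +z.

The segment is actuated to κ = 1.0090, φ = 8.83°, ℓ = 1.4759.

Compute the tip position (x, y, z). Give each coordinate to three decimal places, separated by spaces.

θ = κ·ℓ = 1.0090 × 1.4759 = 1.48918 rad
ρ = (1 − cos θ)/κ = (1 − 0.08152)/1.0090 = 0.91028
z = sin θ / κ = 0.99667/1.0090 = 0.98778
x = ρ cos φ = 0.91028 × cos(8.83°) = 0.89950
y = ρ sin φ = 0.91028 × sin(8.83°) = 0.13973

0.899 0.140 0.988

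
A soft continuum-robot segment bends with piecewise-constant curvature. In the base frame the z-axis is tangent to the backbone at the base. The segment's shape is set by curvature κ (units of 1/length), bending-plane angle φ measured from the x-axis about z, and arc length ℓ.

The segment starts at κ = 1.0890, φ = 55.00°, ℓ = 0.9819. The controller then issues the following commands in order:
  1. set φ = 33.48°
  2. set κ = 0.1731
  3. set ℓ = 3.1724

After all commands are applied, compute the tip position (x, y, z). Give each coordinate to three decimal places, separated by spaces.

initial: κ=1.0890, φ=55.00°, ℓ=0.9819
cmd 1: set φ=33.48° → (κ,φ,ℓ)=(1.0890,33.48°,0.9819) → tip=(0.3977,0.2630,0.8052)
cmd 2: set κ=0.1731 → (κ,φ,ℓ)=(0.1731,33.48°,0.9819) → tip=(0.0694,0.0459,0.9772)
cmd 3: set ℓ=3.1724 → (κ,φ,ℓ)=(0.1731,33.48°,3.1724) → tip=(0.7084,0.4686,3.0153)

0.708 0.469 3.015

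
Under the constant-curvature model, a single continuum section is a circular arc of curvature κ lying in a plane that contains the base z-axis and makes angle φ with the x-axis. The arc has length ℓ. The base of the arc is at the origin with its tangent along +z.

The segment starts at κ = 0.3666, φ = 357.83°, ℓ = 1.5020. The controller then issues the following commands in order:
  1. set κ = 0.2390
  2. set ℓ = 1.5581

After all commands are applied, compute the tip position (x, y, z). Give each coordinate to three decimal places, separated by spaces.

initial: κ=0.3666, φ=357.83°, ℓ=1.5020
cmd 1: set κ=0.2390 → (κ,φ,ℓ)=(0.2390,357.83°,1.5020) → tip=(0.2665,-0.0101,1.4699)
cmd 2: set ℓ=1.5581 → (κ,φ,ℓ)=(0.2390,357.83°,1.5581) → tip=(0.2866,-0.0109,1.5223)

0.287 -0.011 1.522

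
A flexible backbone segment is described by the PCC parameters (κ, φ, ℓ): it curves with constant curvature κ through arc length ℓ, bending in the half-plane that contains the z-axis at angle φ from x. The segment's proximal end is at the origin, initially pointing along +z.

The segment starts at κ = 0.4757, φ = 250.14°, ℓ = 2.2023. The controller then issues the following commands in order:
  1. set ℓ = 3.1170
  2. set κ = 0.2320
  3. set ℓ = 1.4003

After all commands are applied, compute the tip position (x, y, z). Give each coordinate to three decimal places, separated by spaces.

-0.077 -0.212 1.376

initial: κ=0.4757, φ=250.14°, ℓ=2.2023
cmd 1: set ℓ=3.1170 → (κ,φ,ℓ)=(0.4757,250.14°,3.1170) → tip=(-0.6514,-1.8033,2.0940)
cmd 2: set κ=0.2320 → (κ,φ,ℓ)=(0.2320,250.14°,3.1170) → tip=(-0.3665,-1.0146,2.8523)
cmd 3: set ℓ=1.4003 → (κ,φ,ℓ)=(0.2320,250.14°,1.4003) → tip=(-0.0766,-0.2121,1.3758)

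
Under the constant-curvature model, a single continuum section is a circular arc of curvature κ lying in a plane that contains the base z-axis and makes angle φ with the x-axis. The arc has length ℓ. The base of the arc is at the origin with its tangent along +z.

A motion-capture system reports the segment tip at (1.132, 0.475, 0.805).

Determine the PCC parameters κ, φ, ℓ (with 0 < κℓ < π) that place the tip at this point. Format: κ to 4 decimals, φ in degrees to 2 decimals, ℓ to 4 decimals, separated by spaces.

ρ = √(x²+y²) = √(1.132² + 0.475²) = 1.22762
φ = atan2(y, x) mod 360° = atan2(0.475, 1.132) = 22.7635°
|p|² = ρ² + z² = 1.22762² + 0.805² = 2.15507
κ = 2ρ / |p|² = 2×1.22762 / 2.15507 = 1.13928
θ = 2·atan2(ρ, z) = 2·atan2(1.22762, 0.805) = 1.98079 rad
ℓ = θ/κ = 1.98079/1.13928 = 1.73863

1.1393 22.76 1.7386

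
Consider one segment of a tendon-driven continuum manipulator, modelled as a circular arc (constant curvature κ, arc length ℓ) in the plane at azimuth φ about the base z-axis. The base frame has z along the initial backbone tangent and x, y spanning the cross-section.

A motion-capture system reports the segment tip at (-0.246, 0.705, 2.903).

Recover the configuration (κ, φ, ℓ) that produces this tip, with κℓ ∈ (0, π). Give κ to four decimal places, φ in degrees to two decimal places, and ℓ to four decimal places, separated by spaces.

0.1662 109.24 3.0294

ρ = √(x²+y²) = √(-0.246² + 0.705²) = 0.74669
φ = atan2(y, x) mod 360° = atan2(0.705, -0.246) = 109.2357°
|p|² = ρ² + z² = 0.74669² + 2.903² = 8.98495
κ = 2ρ / |p|² = 2×0.74669 / 8.98495 = 0.16621
θ = 2·atan2(ρ, z) = 2·atan2(0.74669, 2.903) = 0.50351 rad
ℓ = θ/κ = 0.50351/0.16621 = 3.02939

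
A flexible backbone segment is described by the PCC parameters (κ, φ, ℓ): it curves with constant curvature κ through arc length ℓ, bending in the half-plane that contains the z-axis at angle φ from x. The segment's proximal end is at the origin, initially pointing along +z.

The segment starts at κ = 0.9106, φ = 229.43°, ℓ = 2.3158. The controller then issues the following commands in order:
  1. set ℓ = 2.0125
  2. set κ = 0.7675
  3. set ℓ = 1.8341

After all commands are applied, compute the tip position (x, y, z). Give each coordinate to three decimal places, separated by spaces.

-0.710 -0.829 1.286

initial: κ=0.9106, φ=229.43°, ℓ=2.3158
cmd 1: set ℓ=2.0125 → (κ,φ,ℓ)=(0.9106,229.43°,2.0125) → tip=(-0.8991,-1.0501,1.0608)
cmd 2: set κ=0.7675 → (κ,φ,ℓ)=(0.7675,229.43°,2.0125) → tip=(-0.8252,-0.9638,1.3025)
cmd 3: set ℓ=1.8341 → (κ,φ,ℓ)=(0.7675,229.43°,1.8341) → tip=(-0.7098,-0.8290,1.2856)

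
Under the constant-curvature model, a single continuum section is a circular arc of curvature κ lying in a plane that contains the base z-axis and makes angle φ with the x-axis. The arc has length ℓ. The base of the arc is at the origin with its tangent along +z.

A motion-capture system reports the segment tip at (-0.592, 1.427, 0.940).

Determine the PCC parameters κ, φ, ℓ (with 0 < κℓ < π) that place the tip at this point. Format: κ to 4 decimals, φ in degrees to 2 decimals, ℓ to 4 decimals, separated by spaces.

0.9448 112.53 2.1681

ρ = √(x²+y²) = √(-0.592² + 1.427²) = 1.54492
φ = atan2(y, x) mod 360° = atan2(1.427, -0.592) = 112.5314°
|p|² = ρ² + z² = 1.54492² + 0.940² = 3.27039
κ = 2ρ / |p|² = 2×1.54492 / 3.27039 = 0.94479
θ = 2·atan2(ρ, z) = 2·atan2(1.54492, 0.940) = 2.04838 rad
ℓ = θ/κ = 2.04838/0.94479 = 2.16807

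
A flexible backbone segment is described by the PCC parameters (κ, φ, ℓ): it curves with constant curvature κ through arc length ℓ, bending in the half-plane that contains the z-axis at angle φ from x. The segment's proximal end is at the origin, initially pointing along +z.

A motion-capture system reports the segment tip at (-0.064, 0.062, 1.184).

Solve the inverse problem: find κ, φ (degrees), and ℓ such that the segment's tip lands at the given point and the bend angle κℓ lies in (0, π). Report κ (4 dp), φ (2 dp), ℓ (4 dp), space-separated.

0.1264 135.91 1.1885

ρ = √(x²+y²) = √(-0.064² + 0.062²) = 0.08911
φ = atan2(y, x) mod 360° = atan2(0.062, -0.064) = 135.9094°
|p|² = ρ² + z² = 0.08911² + 1.184² = 1.40980
κ = 2ρ / |p|² = 2×0.08911 / 1.40980 = 0.12641
θ = 2·atan2(ρ, z) = 2·atan2(0.08911, 1.184) = 0.15023 rad
ℓ = θ/κ = 0.15023/0.12641 = 1.18847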